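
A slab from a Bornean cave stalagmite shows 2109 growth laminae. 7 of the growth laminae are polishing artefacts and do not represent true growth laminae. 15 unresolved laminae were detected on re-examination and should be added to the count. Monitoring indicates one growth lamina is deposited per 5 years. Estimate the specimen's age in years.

True growth lamina count = 2109 − 7 + 15 = 2117.
Multiplying by 5 years per growth lamina: 2117 × 5 = 10585 years.

10585 yr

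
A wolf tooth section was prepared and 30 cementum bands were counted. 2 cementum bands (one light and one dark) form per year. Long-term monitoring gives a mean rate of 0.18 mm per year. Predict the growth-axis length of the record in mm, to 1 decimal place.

Dividing by 2 cementum bands per year: 30 / 2 = 15 years.
15 years at 0.18 mm/year gives 0.18 × 15 = 2.7 mm.

2.7 mm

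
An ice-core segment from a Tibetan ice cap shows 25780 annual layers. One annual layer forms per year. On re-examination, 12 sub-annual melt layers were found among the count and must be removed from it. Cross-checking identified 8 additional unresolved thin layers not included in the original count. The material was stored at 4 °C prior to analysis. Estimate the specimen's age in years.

After corrections the count is 25780 − 12 + 8 = 25776 annual layers.
One annual layer per year makes the duration 25776 years.

25776 yr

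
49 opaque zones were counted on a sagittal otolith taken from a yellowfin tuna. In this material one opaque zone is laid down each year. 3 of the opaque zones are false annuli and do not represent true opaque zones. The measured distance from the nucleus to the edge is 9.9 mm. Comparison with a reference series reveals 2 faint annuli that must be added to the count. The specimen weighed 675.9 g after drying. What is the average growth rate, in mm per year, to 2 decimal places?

Correcting the raw count gives 49 − 3 + 2 = 48 true opaque zones.
Mean rate = 9.9 mm / 48 years ≈ 0.21 mm per year.

0.21 mm per year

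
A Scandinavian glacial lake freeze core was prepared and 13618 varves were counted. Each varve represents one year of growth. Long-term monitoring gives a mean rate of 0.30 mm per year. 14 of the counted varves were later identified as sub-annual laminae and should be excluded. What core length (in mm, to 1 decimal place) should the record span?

4081.2 mm

After corrections the count is 13618 − 14 = 13604 varves.
Length ≈ 0.30 × 13604 = 4081.2 mm.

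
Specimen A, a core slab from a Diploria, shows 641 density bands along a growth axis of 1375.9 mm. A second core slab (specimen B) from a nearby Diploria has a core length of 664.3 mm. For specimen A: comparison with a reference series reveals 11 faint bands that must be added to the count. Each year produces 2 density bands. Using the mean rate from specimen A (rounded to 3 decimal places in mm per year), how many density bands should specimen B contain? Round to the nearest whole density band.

Specimen A: adjusted count: 641 + 11 = 652 density bands.
Specimen A: 652 density bands at 2 per year is 652 / 2 = 326 years.
A: Mean rate = 1375.9 mm / 326 years ≈ 4.221 mm/yr.
For B, 664.3 / 4.221 = 157.38 years; at 2 density bands per year that is 157.38 × 2 ≈ 315 density bands.

315 density bands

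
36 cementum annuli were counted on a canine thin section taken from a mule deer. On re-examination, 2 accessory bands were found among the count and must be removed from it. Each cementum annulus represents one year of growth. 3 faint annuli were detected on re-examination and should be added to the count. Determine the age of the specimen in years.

Correcting the raw count gives 36 − 2 + 3 = 37 true cementum annuli.
One cementum annulus per year makes the duration 37 years.

37 years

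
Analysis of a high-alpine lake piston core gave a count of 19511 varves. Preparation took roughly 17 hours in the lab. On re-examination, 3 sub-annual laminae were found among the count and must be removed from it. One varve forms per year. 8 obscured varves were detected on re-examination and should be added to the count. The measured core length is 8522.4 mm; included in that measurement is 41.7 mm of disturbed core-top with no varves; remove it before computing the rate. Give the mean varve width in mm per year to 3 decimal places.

0.435 mm per year

Adjusted count: 19511 − 3 + 8 = 19516 varves.
Net length = 8522.4 − 41.7 = 8480.7 mm.
8480.7 mm over 19516 years gives 8480.7 / 19516 ≈ 0.435 mm per year.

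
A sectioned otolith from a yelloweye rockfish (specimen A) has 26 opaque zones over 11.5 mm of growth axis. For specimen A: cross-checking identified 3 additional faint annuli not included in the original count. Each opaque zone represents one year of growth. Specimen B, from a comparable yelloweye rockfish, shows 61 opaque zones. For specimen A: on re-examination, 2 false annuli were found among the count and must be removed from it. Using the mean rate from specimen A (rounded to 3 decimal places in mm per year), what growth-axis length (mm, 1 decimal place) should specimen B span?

26.0 mm

Specimen A: true opaque zone count = 26 − 2 + 3 = 27.
A: Extension rate ≈ 11.5 / 27 = 0.426 mm/year.
B's length ≈ 0.426 × 61 = 26.0 mm.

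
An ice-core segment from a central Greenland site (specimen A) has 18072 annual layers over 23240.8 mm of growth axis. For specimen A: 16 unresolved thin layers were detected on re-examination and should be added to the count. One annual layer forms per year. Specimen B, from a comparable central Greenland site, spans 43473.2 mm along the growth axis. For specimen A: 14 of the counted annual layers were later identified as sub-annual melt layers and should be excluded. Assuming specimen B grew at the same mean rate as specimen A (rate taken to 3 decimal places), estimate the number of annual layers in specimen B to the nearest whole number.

33805 annual layers

Specimen A: correcting the raw count gives 18072 − 14 + 16 = 18074 true annual layers.
A: Mean rate = 23240.8 mm / 18074 years ≈ 1.286 mm/year.
Specimen B: 43473.2 mm / 1.286 mm per year = 33804.98 years ≈ 33805 annual layers.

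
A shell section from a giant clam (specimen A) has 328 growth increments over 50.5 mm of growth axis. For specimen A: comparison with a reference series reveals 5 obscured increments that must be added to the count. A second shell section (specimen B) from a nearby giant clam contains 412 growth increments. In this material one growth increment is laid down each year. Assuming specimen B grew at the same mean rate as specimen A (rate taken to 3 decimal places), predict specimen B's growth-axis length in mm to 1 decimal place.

Specimen A: true growth increment count = 328 + 5 = 333.
A: Mean rate = 50.5 mm / 333 years ≈ 0.152 mm per year.
B's length ≈ 0.152 × 412 = 62.6 mm.

62.6 mm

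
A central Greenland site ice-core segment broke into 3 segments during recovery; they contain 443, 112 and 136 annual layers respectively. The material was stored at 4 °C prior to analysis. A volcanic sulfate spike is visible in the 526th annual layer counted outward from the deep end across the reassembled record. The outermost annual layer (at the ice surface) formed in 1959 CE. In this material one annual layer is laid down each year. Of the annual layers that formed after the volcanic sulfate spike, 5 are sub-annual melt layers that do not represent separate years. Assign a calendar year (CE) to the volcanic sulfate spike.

1799 CE

Total annual layers = 443 + 112 + 136 = 691.
691 − 526 = 165 annual layers lie beyond the volcanic sulfate spike toward the ice surface.
Removing the 5 false annual layers leaves 165 − 5 = 160 true annual layers beyond the volcanic sulfate spike.
Counting back 160 years from 1959 CE places the volcanic sulfate spike in 1959 − 160 = 1799 CE.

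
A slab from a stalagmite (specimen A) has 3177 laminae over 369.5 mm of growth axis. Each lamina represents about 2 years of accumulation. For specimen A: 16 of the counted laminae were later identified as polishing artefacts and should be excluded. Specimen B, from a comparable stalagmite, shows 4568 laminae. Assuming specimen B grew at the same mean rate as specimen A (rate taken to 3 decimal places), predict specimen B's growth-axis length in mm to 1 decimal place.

Specimen A: correcting the raw count gives 3177 − 16 = 3161 true laminae.
Specimen A: multiplying by 2 years per lamina: 3161 × 2 = 6322 years.
A: Mean rate = 369.5 mm / 6322 years ≈ 0.058 mm/year.
Specimen B: at 2 years per lamina, 4568 × 2 = 9136 years. For B, 0.058 mm/year × 9136 years = 529.9 mm.

529.9 mm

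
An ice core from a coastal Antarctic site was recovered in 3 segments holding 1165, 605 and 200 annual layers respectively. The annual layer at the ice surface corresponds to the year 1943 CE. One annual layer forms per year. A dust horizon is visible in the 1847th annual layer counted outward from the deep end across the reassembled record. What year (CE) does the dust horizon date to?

Total annual layers = 1165 + 605 + 200 = 1970.
Between annual layer 1847 and the ice surface there are 1970 − 1847 = 123 annual layers.
Counting back 123 years from 1943 CE places the dust horizon in 1943 − 123 = 1820 CE.

1820 CE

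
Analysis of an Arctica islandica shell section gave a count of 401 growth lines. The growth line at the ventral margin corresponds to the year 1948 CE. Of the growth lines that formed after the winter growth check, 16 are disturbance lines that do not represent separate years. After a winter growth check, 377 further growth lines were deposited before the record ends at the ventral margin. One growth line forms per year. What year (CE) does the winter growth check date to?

1587 CE

377 growth lines post-date the winter growth check.
Removing the 16 false growth lines leaves 377 − 16 = 361 true growth lines beyond the winter growth check.
Counting back 361 years from 1948 CE places the winter growth check in 1948 − 361 = 1587 CE.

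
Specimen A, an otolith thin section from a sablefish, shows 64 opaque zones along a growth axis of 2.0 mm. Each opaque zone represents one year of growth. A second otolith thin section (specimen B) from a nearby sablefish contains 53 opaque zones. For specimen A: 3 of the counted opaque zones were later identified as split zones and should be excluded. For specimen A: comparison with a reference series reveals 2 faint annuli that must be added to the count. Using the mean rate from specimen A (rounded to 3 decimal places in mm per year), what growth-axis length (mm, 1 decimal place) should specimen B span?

Specimen A: adjusted count: 64 − 3 + 2 = 63 opaque zones.
A: 2.0 mm over 63 years gives 2.0 / 63 ≈ 0.032 mm/yr.
For B, 0.032 mm/year × 53 years = 1.7 mm.

1.7 mm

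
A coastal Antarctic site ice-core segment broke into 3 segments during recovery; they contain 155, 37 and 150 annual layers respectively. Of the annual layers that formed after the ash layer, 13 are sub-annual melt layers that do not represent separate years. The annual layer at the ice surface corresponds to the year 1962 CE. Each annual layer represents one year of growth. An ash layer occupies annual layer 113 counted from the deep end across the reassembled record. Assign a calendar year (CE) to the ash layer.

Total annual layers = 155 + 37 + 150 = 342.
342 − 113 = 229 annual layers lie beyond the ash layer toward the ice surface.
Removing the 13 false annual layers leaves 229 − 13 = 216 true annual layers beyond the ash layer.
Counting back 216 years from 1962 CE places the ash layer in 1962 − 216 = 1746 CE.

1746 CE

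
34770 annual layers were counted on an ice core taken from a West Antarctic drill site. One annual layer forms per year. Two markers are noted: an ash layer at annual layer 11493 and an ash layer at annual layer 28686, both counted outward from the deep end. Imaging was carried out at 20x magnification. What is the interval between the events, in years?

17193 years

The two markers are separated by 28686 − 11493 = 17193 annual layers.
One annual layer per year makes the interval 17193 years.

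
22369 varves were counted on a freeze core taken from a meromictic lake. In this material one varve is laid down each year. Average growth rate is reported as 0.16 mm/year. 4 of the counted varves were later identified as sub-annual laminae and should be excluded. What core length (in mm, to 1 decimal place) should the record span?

3578.4 mm

Adjusted count: 22369 − 4 = 22365 varves.
Predicted length = 0.16 mm/year × 22365 years = 3578.4 mm.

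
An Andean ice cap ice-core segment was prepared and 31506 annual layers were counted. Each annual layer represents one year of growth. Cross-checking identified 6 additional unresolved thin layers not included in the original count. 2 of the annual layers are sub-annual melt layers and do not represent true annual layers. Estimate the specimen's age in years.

31510 years

After corrections the count is 31506 − 2 + 6 = 31510 annual layers.
With a one-to-one annual layer periodicity this is 31510 years.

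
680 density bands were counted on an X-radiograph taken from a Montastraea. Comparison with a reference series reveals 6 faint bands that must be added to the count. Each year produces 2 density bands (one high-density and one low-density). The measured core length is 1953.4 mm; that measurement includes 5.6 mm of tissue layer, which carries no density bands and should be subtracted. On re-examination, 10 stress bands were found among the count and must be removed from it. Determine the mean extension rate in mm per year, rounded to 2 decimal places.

5.76 mm per year

Adjusted count: 680 − 10 + 6 = 676 density bands.
676 density bands at 2 per year is 676 / 2 = 338 years.
Removing the 5.6 mm offcut leaves 1953.4 − 5.6 = 1947.8 mm.
1947.8 mm over 338 years gives 1947.8 / 338 ≈ 5.76 mm per year.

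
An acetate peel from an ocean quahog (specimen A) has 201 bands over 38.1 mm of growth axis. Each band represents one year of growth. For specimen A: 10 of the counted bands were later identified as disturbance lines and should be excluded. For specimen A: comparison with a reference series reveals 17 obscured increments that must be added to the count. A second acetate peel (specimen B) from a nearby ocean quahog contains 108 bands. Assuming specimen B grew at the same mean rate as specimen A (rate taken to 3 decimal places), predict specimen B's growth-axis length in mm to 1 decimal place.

19.8 mm

Specimen A: after corrections the count is 201 − 10 + 17 = 208 bands.
A: 38.1 mm over 208 years gives 38.1 / 208 ≈ 0.183 mm per year.
B's length ≈ 0.183 × 108 = 19.8 mm.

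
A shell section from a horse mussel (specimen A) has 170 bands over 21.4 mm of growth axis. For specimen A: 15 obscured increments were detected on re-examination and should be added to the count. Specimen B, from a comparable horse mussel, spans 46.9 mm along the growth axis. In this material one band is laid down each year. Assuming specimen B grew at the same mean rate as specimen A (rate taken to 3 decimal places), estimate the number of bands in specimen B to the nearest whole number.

Specimen A: true band count = 170 + 15 = 185.
A: 21.4 mm over 185 years gives 21.4 / 185 ≈ 0.116 mm per year.
For B, 46.9 / 0.116 = 404.31 years ≈ 404 bands.

404 bands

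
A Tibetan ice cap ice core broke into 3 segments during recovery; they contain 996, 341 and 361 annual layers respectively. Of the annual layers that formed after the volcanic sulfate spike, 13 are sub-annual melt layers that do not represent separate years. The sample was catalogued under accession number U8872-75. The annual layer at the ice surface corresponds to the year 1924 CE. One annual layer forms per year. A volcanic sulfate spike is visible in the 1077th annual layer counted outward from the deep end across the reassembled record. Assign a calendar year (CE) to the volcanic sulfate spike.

1316 CE

Total annual layers = 996 + 341 + 361 = 1698.
The volcanic sulfate spike sits at annual layer 1077 from the deep end, so 1698 − 1077 = 621 annual layers formed after it.
Excluding 13 false annual layers: 621 − 13 = 608.
Counting back 608 years from 1924 CE places the volcanic sulfate spike in 1924 − 608 = 1316 CE.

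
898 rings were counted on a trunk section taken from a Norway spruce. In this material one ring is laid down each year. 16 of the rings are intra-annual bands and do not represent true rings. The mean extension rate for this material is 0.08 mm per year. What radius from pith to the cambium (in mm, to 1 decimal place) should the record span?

Adjusted count: 898 − 16 = 882 rings.
Length ≈ 0.08 × 882 = 70.6 mm.

70.6 mm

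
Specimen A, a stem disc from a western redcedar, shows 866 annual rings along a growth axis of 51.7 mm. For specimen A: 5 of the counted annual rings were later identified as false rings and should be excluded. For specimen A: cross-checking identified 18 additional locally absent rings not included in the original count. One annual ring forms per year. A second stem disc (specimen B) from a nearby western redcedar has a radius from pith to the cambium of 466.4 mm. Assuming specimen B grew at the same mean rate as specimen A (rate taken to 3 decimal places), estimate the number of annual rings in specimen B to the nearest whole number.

Specimen A: correcting the raw count gives 866 − 5 + 18 = 879 true annual rings.
A: 51.7 mm over 879 years gives 51.7 / 879 ≈ 0.059 mm per year.
Specimen B: 466.4 mm / 0.059 mm per year = 7905.08 years ≈ 7905 annual rings.

7905 annual rings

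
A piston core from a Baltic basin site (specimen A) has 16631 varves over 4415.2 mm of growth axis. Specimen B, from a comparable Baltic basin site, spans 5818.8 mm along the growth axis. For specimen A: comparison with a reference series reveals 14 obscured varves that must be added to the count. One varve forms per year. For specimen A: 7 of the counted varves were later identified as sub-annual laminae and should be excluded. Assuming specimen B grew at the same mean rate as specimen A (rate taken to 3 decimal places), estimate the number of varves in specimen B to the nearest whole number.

21958 varves

Specimen A: adjusted count: 16631 − 7 + 14 = 16638 varves.
A: Mean rate = 4415.2 mm / 16638 years ≈ 0.265 mm per year.
Specimen B: 5818.8 mm / 0.265 mm per year = 21957.74 years ≈ 21958 varves.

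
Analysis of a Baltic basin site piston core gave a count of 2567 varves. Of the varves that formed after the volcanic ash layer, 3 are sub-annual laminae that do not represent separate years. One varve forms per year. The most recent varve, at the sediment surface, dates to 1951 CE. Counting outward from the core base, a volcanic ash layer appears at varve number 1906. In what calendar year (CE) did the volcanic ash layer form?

1293 CE

The volcanic ash layer sits at varve 1906 from the core base, so 2567 − 1906 = 661 varves formed after it.
Excluding 3 false varves: 661 − 3 = 658.
Counting back 658 years from 1951 CE places the volcanic ash layer in 1951 − 658 = 1293 CE.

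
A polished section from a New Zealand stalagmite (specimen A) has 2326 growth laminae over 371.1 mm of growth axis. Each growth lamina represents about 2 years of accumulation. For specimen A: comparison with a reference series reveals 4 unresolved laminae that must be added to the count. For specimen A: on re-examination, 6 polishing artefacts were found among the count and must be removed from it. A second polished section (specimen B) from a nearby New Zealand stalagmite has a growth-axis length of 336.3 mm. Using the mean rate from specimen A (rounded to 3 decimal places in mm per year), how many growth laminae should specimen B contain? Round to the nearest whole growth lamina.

2102 growth laminae

Specimen A: adjusted count: 2326 − 6 + 4 = 2324 growth laminae.
Specimen A: at 2 years per growth lamina, 2324 × 2 = 4648 years.
A: Mean rate = 371.1 mm / 4648 years ≈ 0.080 mm/year.
Specimen B: 336.3 mm / 0.080 mm per year = 4203.75 years; at 2 years per growth lamina that is 4203.75 / 2 ≈ 2102 growth laminae.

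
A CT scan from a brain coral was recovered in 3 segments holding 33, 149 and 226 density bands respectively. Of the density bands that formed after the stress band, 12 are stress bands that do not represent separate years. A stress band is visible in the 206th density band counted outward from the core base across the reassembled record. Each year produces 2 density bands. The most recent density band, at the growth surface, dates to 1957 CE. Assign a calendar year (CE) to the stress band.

Total density bands = 33 + 149 + 226 = 408.
Between density band 206 and the growth surface there are 408 − 206 = 202 density bands.
Removing the 12 false density bands leaves 202 − 12 = 190 true density bands beyond the stress band.
Dividing by 2 density bands per year: 190 / 2 = 95 years.
1957 − 95 = 1862 CE.

1862 CE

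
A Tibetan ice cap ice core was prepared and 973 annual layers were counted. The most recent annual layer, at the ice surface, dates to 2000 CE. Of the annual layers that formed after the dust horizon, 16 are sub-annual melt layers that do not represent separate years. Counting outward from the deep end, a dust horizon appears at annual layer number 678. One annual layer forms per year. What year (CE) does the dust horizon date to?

973 − 678 = 295 annual layers lie beyond the dust horizon toward the ice surface.
Removing the 16 false annual layers leaves 295 − 16 = 279 true annual layers beyond the dust horizon.
The annual layer at the ice surface is 2000 CE, so the dust horizon dates to 2000 − 279 = 1721 CE.

1721 CE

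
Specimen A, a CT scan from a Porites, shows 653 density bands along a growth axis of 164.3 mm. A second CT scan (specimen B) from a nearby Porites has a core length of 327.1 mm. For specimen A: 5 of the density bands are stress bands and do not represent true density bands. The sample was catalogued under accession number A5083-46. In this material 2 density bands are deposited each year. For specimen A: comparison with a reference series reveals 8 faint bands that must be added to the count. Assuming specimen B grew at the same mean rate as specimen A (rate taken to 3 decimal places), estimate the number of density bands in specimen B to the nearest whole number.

1306 density bands

Specimen A: adjusted count: 653 − 5 + 8 = 656 density bands.
Specimen A: with 2 density bands per year, 656 / 2 = 328 years.
A: Extension rate ≈ 164.3 / 328 = 0.501 mm/yr.
For B, 327.1 / 0.501 = 652.89 years; at 2 density bands per year that is 652.89 × 2 ≈ 1306 density bands.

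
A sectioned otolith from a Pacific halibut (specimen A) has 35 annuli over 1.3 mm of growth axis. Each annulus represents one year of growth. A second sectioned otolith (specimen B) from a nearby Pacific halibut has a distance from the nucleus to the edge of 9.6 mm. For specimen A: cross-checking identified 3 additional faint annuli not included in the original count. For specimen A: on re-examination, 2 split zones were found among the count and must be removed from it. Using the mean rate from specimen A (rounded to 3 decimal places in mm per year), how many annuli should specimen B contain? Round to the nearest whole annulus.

Specimen A: correcting the raw count gives 35 − 2 + 3 = 36 true annuli.
A: Extension rate ≈ 1.3 / 36 = 0.036 mm per year.
Specimen B: 9.6 mm / 0.036 mm per year = 266.67 years ≈ 267 annuli.

267 annuli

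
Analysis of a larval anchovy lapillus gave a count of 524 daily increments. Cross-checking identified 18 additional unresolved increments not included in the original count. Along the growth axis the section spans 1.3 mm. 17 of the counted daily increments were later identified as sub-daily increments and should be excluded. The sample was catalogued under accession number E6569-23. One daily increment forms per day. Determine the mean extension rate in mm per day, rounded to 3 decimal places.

0.002 mm per day

After corrections the count is 524 − 17 + 18 = 525 daily increments.
Mean rate = 1.3 mm / 525 days ≈ 0.002 mm per day.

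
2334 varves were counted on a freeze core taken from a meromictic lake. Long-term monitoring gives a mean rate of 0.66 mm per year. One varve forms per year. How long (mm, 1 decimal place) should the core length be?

1540.4 mm

2334 years of growth are recorded.
Length ≈ 0.66 × 2334 = 1540.4 mm.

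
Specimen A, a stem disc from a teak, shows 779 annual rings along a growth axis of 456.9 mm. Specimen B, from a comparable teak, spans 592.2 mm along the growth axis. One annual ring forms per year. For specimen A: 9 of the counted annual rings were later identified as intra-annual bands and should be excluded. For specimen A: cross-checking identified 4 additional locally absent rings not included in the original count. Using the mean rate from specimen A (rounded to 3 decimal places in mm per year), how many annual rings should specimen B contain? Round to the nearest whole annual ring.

1004 annual rings

Specimen A: adjusted count: 779 − 9 + 4 = 774 annual rings.
A: Mean rate = 456.9 mm / 774 years ≈ 0.590 mm/year.
For B, 592.2 / 0.590 = 1003.73 years ≈ 1004 annual rings.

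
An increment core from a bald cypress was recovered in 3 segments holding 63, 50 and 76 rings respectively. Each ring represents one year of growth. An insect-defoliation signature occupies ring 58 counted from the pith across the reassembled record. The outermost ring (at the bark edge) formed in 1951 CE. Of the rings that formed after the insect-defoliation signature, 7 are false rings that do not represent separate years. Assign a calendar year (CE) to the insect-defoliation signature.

1827 CE

Total rings = 63 + 50 + 76 = 189.
The insect-defoliation signature sits at ring 58 from the pith, so 189 − 58 = 131 rings formed after it.
131 − 7 false = 124 true rings after the insect-defoliation signature.
1951 − 124 = 1827 CE.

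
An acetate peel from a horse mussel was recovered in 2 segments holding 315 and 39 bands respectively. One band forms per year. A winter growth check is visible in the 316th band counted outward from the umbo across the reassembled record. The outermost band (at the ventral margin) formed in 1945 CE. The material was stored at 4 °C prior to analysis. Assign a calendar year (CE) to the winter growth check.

1907 CE

Total bands = 315 + 39 = 354.
Between band 316 and the ventral margin there are 354 − 316 = 38 bands.
1945 − 38 = 1907 CE.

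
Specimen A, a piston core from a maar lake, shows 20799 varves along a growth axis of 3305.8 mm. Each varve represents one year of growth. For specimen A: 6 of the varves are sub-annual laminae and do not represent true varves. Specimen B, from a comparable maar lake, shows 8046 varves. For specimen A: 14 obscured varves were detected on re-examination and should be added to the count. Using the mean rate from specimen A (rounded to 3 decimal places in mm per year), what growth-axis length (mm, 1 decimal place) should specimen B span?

1279.3 mm

Specimen A: true varve count = 20799 − 6 + 14 = 20807.
A: Mean rate = 3305.8 mm / 20807 years ≈ 0.159 mm/year.
B's length ≈ 0.159 × 8046 = 1279.3 mm.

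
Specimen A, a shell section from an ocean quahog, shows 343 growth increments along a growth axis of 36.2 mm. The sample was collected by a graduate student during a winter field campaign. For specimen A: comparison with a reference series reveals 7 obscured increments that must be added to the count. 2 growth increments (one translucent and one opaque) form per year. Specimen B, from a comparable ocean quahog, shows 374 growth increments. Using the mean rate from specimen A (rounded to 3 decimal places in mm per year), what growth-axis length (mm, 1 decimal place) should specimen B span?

38.7 mm

Specimen A: correcting the raw count gives 343 + 7 = 350 true growth increments.
Specimen A: 350 growth increments at 2 per year is 350 / 2 = 175 years.
A: Mean rate = 36.2 mm / 175 years ≈ 0.207 mm/yr.
Specimen B: with 2 growth increments per year, 374 / 2 = 187 years. For B, 0.207 mm/year × 187 years = 38.7 mm.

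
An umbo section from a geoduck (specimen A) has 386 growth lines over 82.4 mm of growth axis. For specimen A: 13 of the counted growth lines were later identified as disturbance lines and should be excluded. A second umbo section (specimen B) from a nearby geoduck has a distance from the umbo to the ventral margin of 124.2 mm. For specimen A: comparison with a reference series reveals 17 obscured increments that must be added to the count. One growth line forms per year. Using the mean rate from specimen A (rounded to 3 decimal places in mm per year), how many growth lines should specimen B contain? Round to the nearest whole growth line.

589 growth lines

Specimen A: true growth line count = 386 − 13 + 17 = 390.
A: Extension rate ≈ 82.4 / 390 = 0.211 mm/year.
For B, 124.2 / 0.211 = 588.63 years ≈ 589 growth lines.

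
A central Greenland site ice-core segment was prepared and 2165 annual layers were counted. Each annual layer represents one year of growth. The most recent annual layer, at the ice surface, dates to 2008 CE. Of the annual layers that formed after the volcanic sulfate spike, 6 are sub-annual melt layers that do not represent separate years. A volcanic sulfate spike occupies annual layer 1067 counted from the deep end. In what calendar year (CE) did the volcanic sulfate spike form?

2165 − 1067 = 1098 annual layers lie beyond the volcanic sulfate spike toward the ice surface.
Excluding 6 false annual layers: 1098 − 6 = 1092.
2008 − 1092 = 916 CE.

916 CE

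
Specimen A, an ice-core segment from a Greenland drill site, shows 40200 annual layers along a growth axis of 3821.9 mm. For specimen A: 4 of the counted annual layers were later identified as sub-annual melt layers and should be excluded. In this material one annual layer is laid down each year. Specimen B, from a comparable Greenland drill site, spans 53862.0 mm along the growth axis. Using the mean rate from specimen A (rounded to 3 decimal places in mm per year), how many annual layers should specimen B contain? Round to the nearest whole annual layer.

Specimen A: after corrections the count is 40200 − 4 = 40196 annual layers.
A: Mean rate = 3821.9 mm / 40196 years ≈ 0.095 mm/year.
For B, 53862.0 / 0.095 = 566968.42 years ≈ 566968 annual layers.

566968 annual layers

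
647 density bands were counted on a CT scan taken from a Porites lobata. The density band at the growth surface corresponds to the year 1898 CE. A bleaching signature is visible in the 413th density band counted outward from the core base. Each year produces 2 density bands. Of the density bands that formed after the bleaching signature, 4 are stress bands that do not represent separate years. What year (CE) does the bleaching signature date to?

1783 CE

The bleaching signature sits at density band 413 from the core base, so 647 − 413 = 234 density bands formed after it.
Removing the 4 false density bands leaves 234 − 4 = 230 true density bands beyond the bleaching signature.
230 density bands at 2 per year is 230 / 2 = 115 years.
The density band at the growth surface is 1898 CE, so the bleaching signature dates to 1898 − 115 = 1783 CE.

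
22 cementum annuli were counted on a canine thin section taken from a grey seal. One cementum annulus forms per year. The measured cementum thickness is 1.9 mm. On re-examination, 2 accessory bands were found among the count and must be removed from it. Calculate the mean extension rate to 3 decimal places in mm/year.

After corrections the count is 22 − 2 = 20 cementum annuli.
Extension rate ≈ 1.9 / 20 = 0.095 mm/year.

0.095 mm/year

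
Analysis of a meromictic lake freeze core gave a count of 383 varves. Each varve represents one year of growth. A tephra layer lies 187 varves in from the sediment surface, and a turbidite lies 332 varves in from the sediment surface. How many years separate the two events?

145 yr

Separation: 332 − 187 = 145 varves.
One varve per year makes the interval 145 years.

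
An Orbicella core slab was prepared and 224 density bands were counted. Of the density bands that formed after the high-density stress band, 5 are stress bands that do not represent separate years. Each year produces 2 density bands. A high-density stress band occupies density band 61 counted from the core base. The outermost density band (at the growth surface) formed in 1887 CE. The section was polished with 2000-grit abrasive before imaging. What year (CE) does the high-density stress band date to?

1808 CE

Between density band 61 and the growth surface there are 224 − 61 = 163 density bands.
Excluding 5 false density bands: 163 − 5 = 158.
With 2 density bands per year, 158 / 2 = 79 years.
The density band at the growth surface is 1887 CE, so the high-density stress band dates to 1887 − 79 = 1808 CE.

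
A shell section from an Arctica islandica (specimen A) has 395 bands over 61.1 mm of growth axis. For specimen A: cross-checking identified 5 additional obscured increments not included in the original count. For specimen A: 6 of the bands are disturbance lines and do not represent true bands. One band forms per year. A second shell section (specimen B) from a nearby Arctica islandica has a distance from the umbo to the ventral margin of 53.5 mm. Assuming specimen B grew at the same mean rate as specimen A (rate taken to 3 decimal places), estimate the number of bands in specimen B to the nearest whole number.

345 bands

Specimen A: adjusted count: 395 − 6 + 5 = 394 bands.
A: Extension rate ≈ 61.1 / 394 = 0.155 mm/year.
Specimen B: 53.5 mm / 0.155 mm per year = 345.16 years ≈ 345 bands.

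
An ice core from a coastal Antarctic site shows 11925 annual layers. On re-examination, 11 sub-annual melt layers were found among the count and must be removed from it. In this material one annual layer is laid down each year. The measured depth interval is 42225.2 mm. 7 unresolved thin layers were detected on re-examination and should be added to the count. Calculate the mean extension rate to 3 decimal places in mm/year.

3.542 mm/year

Adjusted count: 11925 − 11 + 7 = 11921 annual layers.
42225.2 mm over 11921 years gives 42225.2 / 11921 ≈ 3.542 mm/year.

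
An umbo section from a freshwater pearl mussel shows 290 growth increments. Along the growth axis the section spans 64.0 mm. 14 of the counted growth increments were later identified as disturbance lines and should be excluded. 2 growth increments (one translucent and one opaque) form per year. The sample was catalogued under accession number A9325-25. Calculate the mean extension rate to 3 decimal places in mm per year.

Correcting the raw count gives 290 − 14 = 276 true growth increments.
With 2 growth increments per year, 276 / 2 = 138 years.
64.0 mm over 138 years gives 64.0 / 138 ≈ 0.464 mm per year.

0.464 mm per year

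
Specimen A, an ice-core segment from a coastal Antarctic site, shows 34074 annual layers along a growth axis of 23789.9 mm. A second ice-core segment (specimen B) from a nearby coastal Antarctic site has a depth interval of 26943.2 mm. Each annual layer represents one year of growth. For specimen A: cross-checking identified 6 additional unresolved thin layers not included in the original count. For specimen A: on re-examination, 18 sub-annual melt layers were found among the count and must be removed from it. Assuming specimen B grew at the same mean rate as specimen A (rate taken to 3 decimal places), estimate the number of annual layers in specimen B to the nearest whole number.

Specimen A: adjusted count: 34074 − 18 + 6 = 34062 annual layers.
A: 23789.9 mm over 34062 years gives 23789.9 / 34062 ≈ 0.698 mm per year.
For B, 26943.2 / 0.698 = 38600.57 years ≈ 38601 annual layers.

38601 annual layers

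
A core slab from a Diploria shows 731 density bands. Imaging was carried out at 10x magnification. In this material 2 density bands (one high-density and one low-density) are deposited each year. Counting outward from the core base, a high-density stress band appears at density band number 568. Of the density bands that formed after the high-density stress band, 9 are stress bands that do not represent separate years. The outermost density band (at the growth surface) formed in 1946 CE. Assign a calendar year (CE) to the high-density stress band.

731 − 568 = 163 density bands lie beyond the high-density stress band toward the growth surface.
Excluding 9 false density bands: 163 − 9 = 154.
154 density bands at 2 per year is 154 / 2 = 77 years.
Counting back 77 years from 1946 CE places the high-density stress band in 1946 − 77 = 1869 CE.

1869 CE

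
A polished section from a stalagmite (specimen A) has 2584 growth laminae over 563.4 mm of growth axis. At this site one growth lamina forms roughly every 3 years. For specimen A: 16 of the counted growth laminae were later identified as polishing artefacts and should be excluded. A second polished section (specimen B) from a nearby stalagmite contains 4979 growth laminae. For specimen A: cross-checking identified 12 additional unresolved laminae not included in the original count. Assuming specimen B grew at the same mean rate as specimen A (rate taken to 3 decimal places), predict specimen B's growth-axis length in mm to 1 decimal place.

Specimen A: correcting the raw count gives 2584 − 16 + 12 = 2580 true growth laminae.
Specimen A: at 3 years per growth lamina, 2580 × 3 = 7740 years.
A: Extension rate ≈ 563.4 / 7740 = 0.073 mm/yr.
Specimen B: 4979 growth laminae at 3 years each span 4979 × 3 = 14937 years. B's length ≈ 0.073 × 14937 = 1090.4 mm.

1090.4 mm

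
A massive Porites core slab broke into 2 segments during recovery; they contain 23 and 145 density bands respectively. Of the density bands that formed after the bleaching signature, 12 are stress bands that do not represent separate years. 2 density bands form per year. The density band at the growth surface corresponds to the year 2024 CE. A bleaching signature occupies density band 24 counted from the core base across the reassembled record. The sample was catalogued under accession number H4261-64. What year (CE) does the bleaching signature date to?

1958 CE

Total density bands = 23 + 145 = 168.
The bleaching signature sits at density band 24 from the core base, so 168 − 24 = 144 density bands formed after it.
Excluding 12 false density bands: 144 − 12 = 132.
132 density bands at 2 per year is 132 / 2 = 66 years.
The density band at the growth surface is 2024 CE, so the bleaching signature dates to 2024 − 66 = 1958 CE.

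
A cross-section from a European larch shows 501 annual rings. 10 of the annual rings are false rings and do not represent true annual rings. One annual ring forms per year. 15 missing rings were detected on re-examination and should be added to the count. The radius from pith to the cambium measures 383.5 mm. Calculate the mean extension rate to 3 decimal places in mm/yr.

After corrections the count is 501 − 10 + 15 = 506 annual rings.
Extension rate ≈ 383.5 / 506 = 0.758 mm/yr.

0.758 mm/yr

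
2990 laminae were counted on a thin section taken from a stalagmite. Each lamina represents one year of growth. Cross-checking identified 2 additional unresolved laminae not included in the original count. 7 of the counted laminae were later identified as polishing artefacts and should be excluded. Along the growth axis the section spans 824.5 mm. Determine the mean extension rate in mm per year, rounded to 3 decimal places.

0.276 mm per year

Adjusted count: 2990 − 7 + 2 = 2985 laminae.
824.5 mm over 2985 years gives 824.5 / 2985 ≈ 0.276 mm per year.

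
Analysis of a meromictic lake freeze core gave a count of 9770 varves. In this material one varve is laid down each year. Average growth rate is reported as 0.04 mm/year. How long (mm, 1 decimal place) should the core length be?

390.8 mm

The record spans 9770 years at 0.04 mm per year.
Predicted length = 0.04 mm/year × 9770 years = 390.8 mm.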